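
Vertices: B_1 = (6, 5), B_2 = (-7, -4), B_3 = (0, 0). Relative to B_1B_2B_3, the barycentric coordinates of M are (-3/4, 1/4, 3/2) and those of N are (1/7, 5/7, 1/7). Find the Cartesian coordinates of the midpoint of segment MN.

Barycentric coordinates of the midpoint are the average: (-17/56, 27/56, 23/28).
Converting: (-17/56)·B_1 + (27/56)·B_2 + (23/28)·B_3 = (-291/56, -193/56).

(-291/56, -193/56)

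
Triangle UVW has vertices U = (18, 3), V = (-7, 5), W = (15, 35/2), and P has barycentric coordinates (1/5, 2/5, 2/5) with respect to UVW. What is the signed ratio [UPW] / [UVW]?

2/5

The signed ratio [UPW]/[UVW] equals the barycentric coordinate of P at vertex V, which is 2/5.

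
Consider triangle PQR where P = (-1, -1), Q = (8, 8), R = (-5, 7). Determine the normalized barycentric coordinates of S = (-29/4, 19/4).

Signed area of the reference triangle: [PQR] = ½·((-1)·(8−7) + 8·(7−(-1)) + (-5)·(-1−8)) = ½·(-1 + 64 + 45) = 54.
[SQR] = ½·((-29/4)·(8−7) + 8·(7−(19/4)) + (-5)·(19/4−8)) = ½·(-29/4 + 18 + 65/4) = 27/2, so the P-coordinate is (27/2)/54 = 1/4.
[PSR] = ½·((-1)·(19/4−7) + (-29/4)·(7−(-1)) + (-5)·(-1−(19/4))) = ½·(9/4 − 58 + 115/4) = -27/2, so the Q-coordinate is -1/4.
[PQS] = ½·((-1)·(8−(19/4)) + 8·(19/4−(-1)) + (-29/4)·(-1−8)) = ½·(-13/4 + 46 + 261/4) = 54, so the R-coordinate is 1.
Check: 1/4 − 1/4 + 1 = 1.

(1/4, -1/4, 1)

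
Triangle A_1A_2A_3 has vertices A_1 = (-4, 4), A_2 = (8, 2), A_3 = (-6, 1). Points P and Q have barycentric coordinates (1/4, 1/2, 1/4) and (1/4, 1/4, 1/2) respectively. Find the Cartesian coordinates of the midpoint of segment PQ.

Barycentric coordinates of the midpoint are the average: (1/4, 3/8, 3/8).
Converting: (1/4)·A_1 + (3/8)·A_2 + (3/8)·A_3 = (-1/4, 17/8).

(-1/4, 17/8)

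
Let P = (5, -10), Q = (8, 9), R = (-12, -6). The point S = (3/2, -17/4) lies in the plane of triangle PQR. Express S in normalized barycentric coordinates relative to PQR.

Signed area of the reference triangle: [PQR] = ½·(5·(9−(-6)) + 8·(-6−(-10)) + (-12)·(-10−9)) = ½·(75 + 32 + 228) = 335/2.
[SQR] = ½·((3/2)·(9−(-6)) + 8·(-6−(-17/4)) + (-12)·(-17/4−9)) = ½·(45/2 − 14 + 159) = 335/4, so the P-coordinate is (335/4)/(335/2) = 1/2.
[PSR] = ½·(5·(-17/4−(-6)) + (3/2)·(-6−(-10)) + (-12)·(-10−(-17/4))) = ½·(35/4 + 6 + 69) = 335/8, so the Q-coordinate is 1/4.
[PQS] = ½·(5·(9−(-17/4)) + 8·(-17/4−(-10)) + (3/2)·(-10−9)) = ½·(265/4 + 46 − 57/2) = 335/8, so the R-coordinate is 1/4.

(1/2, 1/4, 1/4)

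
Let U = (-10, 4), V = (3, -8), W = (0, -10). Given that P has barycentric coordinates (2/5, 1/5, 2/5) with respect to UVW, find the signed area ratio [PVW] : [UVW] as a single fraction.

2/5

The signed ratio [PVW]/[UVW] equals the barycentric coordinate of P at vertex U, which is 2/5.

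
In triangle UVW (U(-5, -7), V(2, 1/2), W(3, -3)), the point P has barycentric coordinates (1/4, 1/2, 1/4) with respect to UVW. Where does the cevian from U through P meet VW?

Line UP meets VW where the U-coordinate vanishes; zeroing P's U-weight and renormalizing leaves V, W-weights 1/2 : 1/4 → (2/3, 1/3).
So Q = (2/3)·V + (1/3)·W = (7/3, -2/3).

(7/3, -2/3)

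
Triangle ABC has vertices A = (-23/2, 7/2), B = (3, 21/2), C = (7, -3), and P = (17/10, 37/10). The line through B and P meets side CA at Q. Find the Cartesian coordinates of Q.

(5/6, -5/6)

Barycentric coordinates of P with respect to ABC: (1/5, 2/5, 2/5).
On side CA the B-coordinate is zero; dropping P's B-weight 2/5 and renormalizing the remaining 2/5 : 1/5 gives weights 2/3, 1/3 on C, A.
Q = (2/3)·(7, -3) + (1/3)·(-23/2, 7/2) = (5/6, -5/6).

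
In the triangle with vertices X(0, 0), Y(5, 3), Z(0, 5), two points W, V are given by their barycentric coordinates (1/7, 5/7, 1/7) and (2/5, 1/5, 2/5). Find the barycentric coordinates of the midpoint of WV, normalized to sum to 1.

Since both coordinate triples sum to 1, the midpoint's barycentrics are the componentwise average.
(1/7+2/5)/2 = 19/70; similarly 16/35 and 19/70.

(19/70, 16/35, 19/70)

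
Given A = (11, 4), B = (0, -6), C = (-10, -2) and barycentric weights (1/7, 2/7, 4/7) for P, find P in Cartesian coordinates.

(-29/7, -16/7)

P = (1/7)·A + (2/7)·B + (4/7)·C.
x-coordinate: (1/7)·11 + (2/7)·0 + (4/7)·(-10) = -29/7.
y-coordinate: (1/7)·4 + (2/7)·(-6) + (4/7)·(-2) = -16/7.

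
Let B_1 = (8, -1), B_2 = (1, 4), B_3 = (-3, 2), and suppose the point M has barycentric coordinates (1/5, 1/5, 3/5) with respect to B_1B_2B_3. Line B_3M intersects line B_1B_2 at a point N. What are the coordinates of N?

(9/2, 3/2)

Line B_3M meets B_1B_2 where the B_3-coordinate vanishes; zeroing M's B_3-weight and renormalizing leaves B_1, B_2-weights 1/5 : 1/5 → (1/2, 1/2).
So N = (1/2)·B_1 + (1/2)·B_2 = (9/2, 3/2).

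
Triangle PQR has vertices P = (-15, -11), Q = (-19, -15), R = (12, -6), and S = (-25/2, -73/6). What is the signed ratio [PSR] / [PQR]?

[PQR] = ½·((-15)·(-15−(-6)) + (-19)·(-6−(-11)) + 12·(-11−(-15))) = ½·(135 − 95 + 48) = 44.
[PSR] = ½·((-15)·(-73/6−(-6)) + (-25/2)·(-6−(-11)) + 12·(-11−(-73/6))) = ½·(185/2 − 125/2 + 14) = 22, so the ratio is 22/44 = 1/2.

1/2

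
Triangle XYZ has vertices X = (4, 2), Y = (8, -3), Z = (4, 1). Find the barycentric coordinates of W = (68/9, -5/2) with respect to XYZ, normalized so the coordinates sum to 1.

Signed area of the reference triangle: [XYZ] = ½·(4·(-3−1) + 8·(1−2) + 4·(2−(-3))) = ½·(-16 − 8 + 20) = -2.
[WYZ] = ½·((68/9)·(-3−1) + 8·(1−(-5/2)) + 4·(-5/2−(-3))) = ½·(-272/9 + 28 + 2) = -1/9, so the X-coordinate is (-1/9)/(-2) = 1/18.
[XWZ] = ½·(4·(-5/2−1) + (68/9)·(1−2) + 4·(2−(-5/2))) = ½·(-14 − 68/9 + 18) = -16/9, so the Y-coordinate is 8/9.
[XYW] = ½·(4·(-3−(-5/2)) + 8·(-5/2−2) + (68/9)·(2−(-3))) = ½·(-2 − 36 + 340/9) = -1/9, so the Z-coordinate is 1/18.

(1/18, 8/9, 1/18)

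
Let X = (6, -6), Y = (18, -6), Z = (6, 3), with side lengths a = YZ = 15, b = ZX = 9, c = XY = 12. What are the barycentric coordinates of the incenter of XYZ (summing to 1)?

The incenter has barycentric coordinates proportional to the opposite side lengths: (15 : 9 : 12).
Normalizing by 15+9+12 = 36 gives (5/12, 1/4, 1/3).

(5/12, 1/4, 1/3)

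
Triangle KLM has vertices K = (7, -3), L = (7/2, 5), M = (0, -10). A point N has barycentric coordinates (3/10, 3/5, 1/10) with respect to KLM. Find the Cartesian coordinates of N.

(21/5, 11/10)

N = (3/10)·K + (3/5)·L + (1/10)·M.
x-coordinate: (3/10)·7 + (3/5)·(7/2) + (1/10)·0 = 21/5.
y-coordinate: (3/10)·(-3) + (3/5)·5 + (1/10)·(-10) = 11/10.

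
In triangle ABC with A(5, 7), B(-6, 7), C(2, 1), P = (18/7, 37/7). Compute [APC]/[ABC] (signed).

[ABC] = ½·(5·(7−1) + (-6)·(1−7) + 2·(7−7)) = ½·(30 + 36 + 0) = 33.
[APC] = ½·(5·(37/7−1) + (18/7)·(1−7) + 2·(7−(37/7))) = ½·(150/7 − 108/7 + 24/7) = 33/7, so the ratio is (33/7)/33 = 1/7.

1/7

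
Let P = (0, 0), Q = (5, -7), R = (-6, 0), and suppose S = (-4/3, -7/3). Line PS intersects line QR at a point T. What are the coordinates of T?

(-8/5, -14/5)

Barycentric coordinates of S with respect to PQR: (1/6, 1/3, 1/2).
On side QR the P-coordinate is zero; dropping S's P-weight 1/6 and renormalizing the remaining 1/3 : 1/2 gives weights 2/5, 3/5 on Q, R.
T = (2/5)·(5, -7) + (3/5)·(-6, 0) = (-8/5, -14/5).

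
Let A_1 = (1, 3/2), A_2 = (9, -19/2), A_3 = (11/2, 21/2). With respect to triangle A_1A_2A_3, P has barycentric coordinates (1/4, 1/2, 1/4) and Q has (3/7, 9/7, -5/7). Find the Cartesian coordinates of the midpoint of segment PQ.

Barycentric coordinates of the midpoint are the average: (19/56, 25/28, -13/56).
Converting: (19/56)·A_1 + (25/28)·A_2 + (-13/56)·A_3 = (795/112, -583/56).

(795/112, -583/56)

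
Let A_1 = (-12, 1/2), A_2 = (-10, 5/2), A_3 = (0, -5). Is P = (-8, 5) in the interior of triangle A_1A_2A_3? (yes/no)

no

Barycentric coordinates of P: (-8/7, 76/35, -1/35).
The three coordinates are negative, positive, negative; a point is interior exactly when all three are positive.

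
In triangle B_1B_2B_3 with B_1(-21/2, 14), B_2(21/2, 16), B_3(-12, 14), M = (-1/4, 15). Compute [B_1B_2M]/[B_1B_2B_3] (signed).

[B_1B_2B_3] = ½·((-21/2)·(16−14) + (21/2)·(14−14) + (-12)·(14−16)) = ½·(-21 + 0 + 24) = 3/2.
[B_1B_2M] = ½·((-21/2)·(16−15) + (21/2)·(15−14) + (-1/4)·(14−16)) = ½·(-21/2 + 21/2 + 1/2) = 1/4, so the ratio is (1/4)/(3/2) = 1/6.

1/6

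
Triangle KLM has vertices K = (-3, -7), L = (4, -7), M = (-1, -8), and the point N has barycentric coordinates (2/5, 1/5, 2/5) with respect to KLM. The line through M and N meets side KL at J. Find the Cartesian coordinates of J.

(-2/3, -7)

Line MN meets KL where the M-coordinate vanishes; zeroing N's M-weight and renormalizing leaves K, L-weights 2/5 : 1/5 → (2/3, 1/3).
So J = (2/3)·K + (1/3)·L = (-2/3, -7).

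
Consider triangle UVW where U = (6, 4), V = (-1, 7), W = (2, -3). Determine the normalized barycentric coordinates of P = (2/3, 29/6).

(1/6, 2/3, 1/6)

Signed area of the reference triangle: [UVW] = ½·(6·(7−(-3)) + (-1)·(-3−4) + 2·(4−7)) = ½·(60 + 7 − 6) = 61/2.
[PVW] = ½·((2/3)·(7−(-3)) + (-1)·(-3−(29/6)) + 2·(29/6−7)) = ½·(20/3 + 47/6 − 13/3) = 61/12, so the U-coordinate is (61/12)/(61/2) = 1/6.
[UPW] = ½·(6·(29/6−(-3)) + (2/3)·(-3−4) + 2·(4−(29/6))) = ½·(47 − 14/3 − 5/3) = 61/3, so the V-coordinate is 2/3.
[UVP] = ½·(6·(7−(29/6)) + (-1)·(29/6−4) + (2/3)·(4−7)) = ½·(13 − 5/6 − 2) = 61/12, so the W-coordinate is 1/6.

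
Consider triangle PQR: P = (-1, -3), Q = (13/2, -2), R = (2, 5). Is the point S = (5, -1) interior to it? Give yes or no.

yes

Barycentric coordinates of S: (2/19, 14/19, 3/19).
The three coordinates are positive, positive, positive; a point is interior exactly when all three are positive.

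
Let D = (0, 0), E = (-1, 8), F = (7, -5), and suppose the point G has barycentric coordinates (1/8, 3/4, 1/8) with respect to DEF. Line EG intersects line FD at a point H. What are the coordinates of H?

(7/2, -5/2)

Line EG meets FD where the E-coordinate vanishes; zeroing G's E-weight and renormalizing leaves F, D-weights 1/8 : 1/8 → (1/2, 1/2).
So H = (1/2)·F + (1/2)·D = (7/2, -5/2).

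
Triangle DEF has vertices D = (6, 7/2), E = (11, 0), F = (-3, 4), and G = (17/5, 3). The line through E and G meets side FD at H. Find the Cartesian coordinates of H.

Barycentric coordinates of G with respect to DEF: (2/5, 1/5, 2/5).
On side FD the E-coordinate is zero; dropping G's E-weight 1/5 and renormalizing the remaining 2/5 : 2/5 gives weights 1/2, 1/2 on F, D.
H = (1/2)·(-3, 4) + (1/2)·(6, 7/2) = (3/2, 15/4).

(3/2, 15/4)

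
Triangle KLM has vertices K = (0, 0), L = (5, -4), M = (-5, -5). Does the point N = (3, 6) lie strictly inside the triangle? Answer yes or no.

Barycentric coordinates of N: (34/15, -1/3, -14/15).
The three coordinates are positive, negative, negative; a point is interior exactly when all three are positive.

no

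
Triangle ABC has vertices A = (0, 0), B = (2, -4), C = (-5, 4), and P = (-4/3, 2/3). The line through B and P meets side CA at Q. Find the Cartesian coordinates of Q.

(-2, 8/5)

Barycentric coordinates of P with respect to ABC: (1/2, 1/6, 1/3).
On side CA the B-coordinate is zero; dropping P's B-weight 1/6 and renormalizing the remaining 1/3 : 1/2 gives weights 2/5, 3/5 on C, A.
Q = (2/5)·(-5, 4) + (3/5)·(0, 0) = (-2, 8/5).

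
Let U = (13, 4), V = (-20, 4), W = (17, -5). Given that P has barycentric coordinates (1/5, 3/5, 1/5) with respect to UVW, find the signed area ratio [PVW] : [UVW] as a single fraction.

The signed ratio [PVW]/[UVW] equals the barycentric coordinate of P at vertex U, which is 1/5.

1/5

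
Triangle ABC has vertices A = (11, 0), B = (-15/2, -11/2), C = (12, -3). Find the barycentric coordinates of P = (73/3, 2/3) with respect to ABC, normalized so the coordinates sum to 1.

(2/3, -2/3, 1)

Signed area of the reference triangle: [ABC] = ½·(11·(-11/2−(-3)) + (-15/2)·(-3−0) + 12·(0−(-11/2))) = ½·(-55/2 + 45/2 + 66) = 61/2.
[PBC] = ½·((73/3)·(-11/2−(-3)) + (-15/2)·(-3−(2/3)) + 12·(2/3−(-11/2))) = ½·(-365/6 + 55/2 + 74) = 61/3, so the A-coordinate is (61/3)/(61/2) = 2/3.
[APC] = ½·(11·(2/3−(-3)) + (73/3)·(-3−0) + 12·(0−(2/3))) = ½·(121/3 − 73 − 8) = -61/3, so the B-coordinate is -2/3.
[ABP] = ½·(11·(-11/2−(2/3)) + (-15/2)·(2/3−0) + (73/3)·(0−(-11/2))) = ½·(-407/6 − 5 + 803/6) = 61/2, so the C-coordinate is 1.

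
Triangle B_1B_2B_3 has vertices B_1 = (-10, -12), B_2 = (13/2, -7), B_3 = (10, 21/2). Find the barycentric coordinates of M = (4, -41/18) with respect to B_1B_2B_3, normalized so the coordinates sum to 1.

Signed area of the reference triangle: [B_1B_2B_3] = ½·((-10)·(-7−(21/2)) + (13/2)·(21/2−(-12)) + 10·(-12−(-7))) = ½·(175 + 585/4 − 50) = 1085/8.
[MB_2B_3] = ½·(4·(-7−(21/2)) + (13/2)·(21/2−(-41/18)) + 10·(-41/18−(-7))) = ½·(-70 + 1495/18 + 425/9) = 1085/36, so the B_1-coordinate is (1085/36)/(1085/8) = 2/9.
[B_1MB_3] = ½·((-10)·(-41/18−(21/2)) + 4·(21/2−(-12)) + 10·(-12−(-41/18))) = ½·(1150/9 + 90 − 875/9) = 1085/18, so the B_2-coordinate is 4/9.
[B_1B_2M] = ½·((-10)·(-7−(-41/18)) + (13/2)·(-41/18−(-12)) + 4·(-12−(-7))) = ½·(425/9 + 2275/36 − 20) = 1085/24, so the B_3-coordinate is 1/3.

(2/9, 4/9, 1/3)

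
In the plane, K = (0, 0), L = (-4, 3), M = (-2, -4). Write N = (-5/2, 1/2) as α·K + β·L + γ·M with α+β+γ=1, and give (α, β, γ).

Signed area of the reference triangle: [KLM] = ½·(0·(3−(-4)) + (-4)·(-4−0) + (-2)·(0−3)) = ½·(0 + 16 + 6) = 11.
[NLM] = ½·((-5/2)·(3−(-4)) + (-4)·(-4−(1/2)) + (-2)·(1/2−3)) = ½·(-35/2 + 18 + 5) = 11/4, so the K-coordinate is (11/4)/11 = 1/4.
[KNM] = ½·(0·(1/2−(-4)) + (-5/2)·(-4−0) + (-2)·(0−(1/2))) = ½·(0 + 10 + 1) = 11/2, so the L-coordinate is 1/2.
[KLN] = ½·(0·(3−(1/2)) + (-4)·(1/2−0) + (-5/2)·(0−3)) = ½·(0 − 2 + 15/2) = 11/4, so the M-coordinate is 1/4.
Check: 1/4 + 1/2 + 1/4 = 1.

(1/4, 1/2, 1/4)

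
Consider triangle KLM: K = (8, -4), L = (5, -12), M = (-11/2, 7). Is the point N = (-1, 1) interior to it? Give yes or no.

yes

Barycentric coordinates of N: (15/94, 21/94, 29/47).
The three coordinates are positive, positive, positive; a point is interior exactly when all three are positive.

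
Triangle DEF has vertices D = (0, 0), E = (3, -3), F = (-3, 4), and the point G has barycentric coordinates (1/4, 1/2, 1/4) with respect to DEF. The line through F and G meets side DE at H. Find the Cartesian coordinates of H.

(2, -2)

Line FG meets DE where the F-coordinate vanishes; zeroing G's F-weight and renormalizing leaves D, E-weights 1/4 : 1/2 → (1/3, 2/3).
So H = (1/3)·D + (2/3)·E = (2, -2).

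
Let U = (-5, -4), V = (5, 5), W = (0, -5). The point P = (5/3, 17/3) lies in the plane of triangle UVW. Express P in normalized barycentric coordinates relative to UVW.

(2/3, 1, -2/3)

Signed area of the reference triangle: [UVW] = ½·((-5)·(5−(-5)) + 5·(-5−(-4)) + 0·(-4−5)) = ½·(-50 − 5 + 0) = -55/2.
[PVW] = ½·((5/3)·(5−(-5)) + 5·(-5−(17/3)) + 0·(17/3−5)) = ½·(50/3 − 160/3 + 0) = -55/3, so the U-coordinate is (-55/3)/(-55/2) = 2/3.
[UPW] = ½·((-5)·(17/3−(-5)) + (5/3)·(-5−(-4)) + 0·(-4−(17/3))) = ½·(-160/3 − 5/3 + 0) = -55/2, so the V-coordinate is 1.
[UVP] = ½·((-5)·(5−(17/3)) + 5·(17/3−(-4)) + (5/3)·(-4−5)) = ½·(10/3 + 145/3 − 15) = 55/3, so the W-coordinate is -2/3.
Check: 2/3 + 1 − 2/3 = 1.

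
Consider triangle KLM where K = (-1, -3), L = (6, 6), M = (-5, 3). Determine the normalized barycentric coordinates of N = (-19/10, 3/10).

(1/2, 1/10, 2/5)

Signed area of the reference triangle: [KLM] = ½·((-1)·(6−3) + 6·(3−(-3)) + (-5)·(-3−6)) = ½·(-3 + 36 + 45) = 39.
[NLM] = ½·((-19/10)·(6−3) + 6·(3−(3/10)) + (-5)·(3/10−6)) = ½·(-57/10 + 81/5 + 57/2) = 39/2, so the K-coordinate is (39/2)/39 = 1/2.
[KNM] = ½·((-1)·(3/10−3) + (-19/10)·(3−(-3)) + (-5)·(-3−(3/10))) = ½·(27/10 − 57/5 + 33/2) = 39/10, so the L-coordinate is 1/10.
[KLN] = ½·((-1)·(6−(3/10)) + 6·(3/10−(-3)) + (-19/10)·(-3−6)) = ½·(-57/10 + 99/5 + 171/10) = 78/5, so the M-coordinate is 2/5.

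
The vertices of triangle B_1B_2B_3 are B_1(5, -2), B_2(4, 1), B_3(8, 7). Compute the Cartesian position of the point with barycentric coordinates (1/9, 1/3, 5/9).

M = (1/9)·B_1 + (1/3)·B_2 + (5/9)·B_3.
x-coordinate: (1/9)·5 + (1/3)·4 + (5/9)·8 = 19/3.
y-coordinate: (1/9)·(-2) + (1/3)·1 + (5/9)·7 = 4.

(19/3, 4)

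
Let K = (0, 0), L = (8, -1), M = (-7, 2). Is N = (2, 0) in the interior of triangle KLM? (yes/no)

yes

Barycentric coordinates of N: (1/3, 4/9, 2/9).
The three coordinates are positive, positive, positive; a point is interior exactly when all three are positive.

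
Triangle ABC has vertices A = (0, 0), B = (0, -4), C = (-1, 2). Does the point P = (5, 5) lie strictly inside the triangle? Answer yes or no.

no

Barycentric coordinates of P: (39/4, -15/4, -5).
The three coordinates are positive, negative, negative; a point is interior exactly when all three are positive.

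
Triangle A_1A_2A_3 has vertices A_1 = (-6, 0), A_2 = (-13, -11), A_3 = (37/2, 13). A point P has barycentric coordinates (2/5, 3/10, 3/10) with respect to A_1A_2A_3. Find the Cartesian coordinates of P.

(-3/4, 3/5)

P = (2/5)·A_1 + (3/10)·A_2 + (3/10)·A_3.
x-coordinate: (2/5)·(-6) + (3/10)·(-13) + (3/10)·(37/2) = -3/4.
y-coordinate: (2/5)·0 + (3/10)·(-11) + (3/10)·13 = 3/5.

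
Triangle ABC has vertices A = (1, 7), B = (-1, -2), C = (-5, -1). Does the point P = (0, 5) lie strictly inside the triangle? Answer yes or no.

Barycentric coordinates of P: (29/38, 2/19, 5/38).
The three coordinates are positive, positive, positive; a point is interior exactly when all three are positive.

yes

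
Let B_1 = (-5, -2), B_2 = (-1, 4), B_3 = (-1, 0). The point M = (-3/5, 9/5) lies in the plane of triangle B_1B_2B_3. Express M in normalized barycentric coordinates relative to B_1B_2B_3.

(-1/10, 2/5, 7/10)

Signed area of the reference triangle: [B_1B_2B_3] = ½·((-5)·(4−0) + (-1)·(0−(-2)) + (-1)·(-2−4)) = ½·(-20 − 2 + 6) = -8.
[MB_2B_3] = ½·((-3/5)·(4−0) + (-1)·(0−(9/5)) + (-1)·(9/5−4)) = ½·(-12/5 + 9/5 + 11/5) = 4/5, so the B_1-coordinate is (4/5)/(-8) = -1/10.
[B_1MB_3] = ½·((-5)·(9/5−0) + (-3/5)·(0−(-2)) + (-1)·(-2−(9/5))) = ½·(-9 − 6/5 + 19/5) = -16/5, so the B_2-coordinate is 2/5.
[B_1B_2M] = ½·((-5)·(4−(9/5)) + (-1)·(9/5−(-2)) + (-3/5)·(-2−4)) = ½·(-11 − 19/5 + 18/5) = -28/5, so the B_3-coordinate is 7/10.
Check: -1/10 + 2/5 + 7/10 = 1.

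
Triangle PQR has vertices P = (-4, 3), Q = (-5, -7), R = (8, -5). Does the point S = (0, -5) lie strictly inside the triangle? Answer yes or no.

Barycentric coordinates of S: (1/8, 1/2, 3/8).
The three coordinates are positive, positive, positive; a point is interior exactly when all three are positive.

yes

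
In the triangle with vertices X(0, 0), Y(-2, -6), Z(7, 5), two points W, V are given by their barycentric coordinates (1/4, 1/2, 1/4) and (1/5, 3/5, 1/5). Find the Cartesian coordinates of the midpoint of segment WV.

Barycentric coordinates of the midpoint are the average: (9/40, 11/20, 9/40).
Converting: (9/40)·X + (11/20)·Y + (9/40)·Z = (19/40, -87/40).

(19/40, -87/40)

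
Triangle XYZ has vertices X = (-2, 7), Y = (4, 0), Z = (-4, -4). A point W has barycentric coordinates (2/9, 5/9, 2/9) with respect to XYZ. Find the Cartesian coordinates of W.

(8/9, 2/3)

W = (2/9)·X + (5/9)·Y + (2/9)·Z.
x-coordinate: (2/9)·(-2) + (5/9)·4 + (2/9)·(-4) = 8/9.
y-coordinate: (2/9)·7 + (5/9)·0 + (2/9)·(-4) = 2/3.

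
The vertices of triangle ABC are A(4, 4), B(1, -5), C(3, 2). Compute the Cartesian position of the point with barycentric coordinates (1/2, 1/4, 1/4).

P = (1/2)·A + (1/4)·B + (1/4)·C.
x-coordinate: (1/2)·4 + (1/4)·1 + (1/4)·3 = 3.
y-coordinate: (1/2)·4 + (1/4)·(-5) + (1/4)·2 = 5/4.

(3, 5/4)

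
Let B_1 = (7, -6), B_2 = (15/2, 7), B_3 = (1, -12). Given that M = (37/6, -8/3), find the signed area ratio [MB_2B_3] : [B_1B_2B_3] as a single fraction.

[B_1B_2B_3] = ½·(7·(7−(-12)) + (15/2)·(-12−(-6)) + 1·(-6−7)) = ½·(133 − 45 − 13) = 75/2.
[MB_2B_3] = ½·((37/6)·(7−(-12)) + (15/2)·(-12−(-8/3)) + 1·(-8/3−7)) = ½·(703/6 − 70 − 29/3) = 75/4, so the ratio is (75/4)/(75/2) = 1/2.

1/2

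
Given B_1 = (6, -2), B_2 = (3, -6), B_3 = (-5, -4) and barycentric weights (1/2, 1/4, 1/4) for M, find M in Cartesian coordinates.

M = (1/2)·B_1 + (1/4)·B_2 + (1/4)·B_3.
x-coordinate: (1/2)·6 + (1/4)·3 + (1/4)·(-5) = 5/2.
y-coordinate: (1/2)·(-2) + (1/4)·(-6) + (1/4)·(-4) = -7/2.

(5/2, -7/2)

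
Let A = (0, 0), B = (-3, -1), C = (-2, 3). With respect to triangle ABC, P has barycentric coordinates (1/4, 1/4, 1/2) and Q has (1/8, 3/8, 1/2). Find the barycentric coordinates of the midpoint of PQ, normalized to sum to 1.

(3/16, 5/16, 1/2)

Since both coordinate triples sum to 1, the midpoint's barycentrics are the componentwise average.
(1/4+1/8)/2 = 3/16; similarly 5/16 and 1/2.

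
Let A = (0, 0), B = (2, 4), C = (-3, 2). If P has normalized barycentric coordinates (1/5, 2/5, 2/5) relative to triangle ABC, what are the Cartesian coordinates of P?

P = (1/5)·A + (2/5)·B + (2/5)·C.
x-coordinate: (1/5)·0 + (2/5)·2 + (2/5)·(-3) = -2/5.
y-coordinate: (1/5)·0 + (2/5)·4 + (2/5)·2 = 12/5.

(-2/5, 12/5)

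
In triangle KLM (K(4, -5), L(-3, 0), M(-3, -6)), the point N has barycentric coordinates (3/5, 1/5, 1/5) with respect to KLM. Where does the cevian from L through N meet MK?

Line LN meets MK where the L-coordinate vanishes; zeroing N's L-weight and renormalizing leaves M, K-weights 1/5 : 3/5 → (1/4, 3/4).
So J = (1/4)·M + (3/4)·K = (9/4, -21/4).

(9/4, -21/4)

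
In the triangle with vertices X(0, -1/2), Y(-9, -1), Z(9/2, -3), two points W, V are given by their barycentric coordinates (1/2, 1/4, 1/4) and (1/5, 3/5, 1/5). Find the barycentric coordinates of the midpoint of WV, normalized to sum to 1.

(7/20, 17/40, 9/40)

Since both coordinate triples sum to 1, the midpoint's barycentrics are the componentwise average.
(1/2+1/5)/2 = 7/20; similarly 17/40 and 9/40.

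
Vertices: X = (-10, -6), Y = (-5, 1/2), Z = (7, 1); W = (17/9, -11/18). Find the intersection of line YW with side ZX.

(11/4, -3/4)

Barycentric coordinates of W with respect to XYZ: (2/9, 1/9, 2/3).
On side ZX the Y-coordinate is zero; dropping W's Y-weight 1/9 and renormalizing the remaining 2/3 : 2/9 gives weights 3/4, 1/4 on Z, X.
V = (3/4)·(7, 1) + (1/4)·(-10, -6) = (11/4, -3/4).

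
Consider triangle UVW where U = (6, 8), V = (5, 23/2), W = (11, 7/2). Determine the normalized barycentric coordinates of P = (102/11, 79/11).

(-7/11, 9/11, 9/11)

Signed area of the reference triangle: [UVW] = ½·(6·(23/2−(7/2)) + 5·(7/2−8) + 11·(8−(23/2))) = ½·(48 − 45/2 − 77/2) = -13/2.
[PVW] = ½·((102/11)·(23/2−(7/2)) + 5·(7/2−(79/11)) + 11·(79/11−(23/2))) = ½·(816/11 − 405/22 − 95/2) = 91/22, so the U-coordinate is (91/22)/(-13/2) = -7/11.
[UPW] = ½·(6·(79/11−(7/2)) + (102/11)·(7/2−8) + 11·(8−(79/11))) = ½·(243/11 − 459/11 + 9) = -117/22, so the V-coordinate is 9/11.
[UVP] = ½·(6·(23/2−(79/11)) + 5·(79/11−8) + (102/11)·(8−(23/2))) = ½·(285/11 − 45/11 − 357/11) = -117/22, so the W-coordinate is 9/11.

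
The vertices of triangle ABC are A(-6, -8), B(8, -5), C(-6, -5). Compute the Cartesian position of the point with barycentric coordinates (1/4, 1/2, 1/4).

(1, -23/4)

P = (1/4)·A + (1/2)·B + (1/4)·C.
x-coordinate: (1/4)·(-6) + (1/2)·8 + (1/4)·(-6) = 1.
y-coordinate: (1/4)·(-8) + (1/2)·(-5) + (1/4)·(-5) = -23/4.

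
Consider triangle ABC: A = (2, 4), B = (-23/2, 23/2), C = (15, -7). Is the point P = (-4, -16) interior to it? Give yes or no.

no

Barycentric coordinates of P: (-590/51, 326/51, 105/17).
The three coordinates are negative, positive, positive; a point is interior exactly when all three are positive.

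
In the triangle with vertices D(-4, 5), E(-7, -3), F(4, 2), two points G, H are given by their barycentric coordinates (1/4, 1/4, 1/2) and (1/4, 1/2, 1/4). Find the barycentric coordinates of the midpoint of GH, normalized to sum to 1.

(1/4, 3/8, 3/8)

Since both coordinate triples sum to 1, the midpoint's barycentrics are the componentwise average.
(1/4+1/4)/2 = 1/4; similarly 3/8 and 3/8.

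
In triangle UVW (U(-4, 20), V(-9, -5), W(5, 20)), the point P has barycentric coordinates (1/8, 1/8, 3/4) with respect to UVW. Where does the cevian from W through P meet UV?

Line WP meets UV where the W-coordinate vanishes; zeroing P's W-weight and renormalizing leaves U, V-weights 1/8 : 1/8 → (1/2, 1/2).
So Q = (1/2)·U + (1/2)·V = (-13/2, 15/2).

(-13/2, 15/2)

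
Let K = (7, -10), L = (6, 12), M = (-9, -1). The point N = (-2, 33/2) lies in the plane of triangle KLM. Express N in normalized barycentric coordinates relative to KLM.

(-1/2, 1, 1/2)

Signed area of the reference triangle: [KLM] = ½·(7·(12−(-1)) + 6·(-1−(-10)) + (-9)·(-10−12)) = ½·(91 + 54 + 198) = 343/2.
[NLM] = ½·((-2)·(12−(-1)) + 6·(-1−(33/2)) + (-9)·(33/2−12)) = ½·(-26 − 105 − 81/2) = -343/4, so the K-coordinate is (-343/4)/(343/2) = -1/2.
[KNM] = ½·(7·(33/2−(-1)) + (-2)·(-1−(-10)) + (-9)·(-10−(33/2))) = ½·(245/2 − 18 + 477/2) = 343/2, so the L-coordinate is 1.
[KLN] = ½·(7·(12−(33/2)) + 6·(33/2−(-10)) + (-2)·(-10−12)) = ½·(-63/2 + 159 + 44) = 343/4, so the M-coordinate is 1/2.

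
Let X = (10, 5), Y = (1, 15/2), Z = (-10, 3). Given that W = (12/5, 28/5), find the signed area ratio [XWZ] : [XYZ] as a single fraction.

2/5

[XYZ] = ½·(10·(15/2−3) + 1·(3−5) + (-10)·(5−(15/2))) = ½·(45 − 2 + 25) = 34.
[XWZ] = ½·(10·(28/5−3) + (12/5)·(3−5) + (-10)·(5−(28/5))) = ½·(26 − 24/5 + 6) = 68/5, so the ratio is (68/5)/34 = 2/5.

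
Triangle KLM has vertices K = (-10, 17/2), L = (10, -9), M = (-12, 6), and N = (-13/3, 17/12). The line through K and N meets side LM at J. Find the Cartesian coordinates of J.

Barycentric coordinates of N with respect to KLM: (1/6, 1/3, 1/2).
On side LM the K-coordinate is zero; dropping N's K-weight 1/6 and renormalizing the remaining 1/3 : 1/2 gives weights 2/5, 3/5 on L, M.
J = (2/5)·(10, -9) + (3/5)·(-12, 6) = (-16/5, 0).

(-16/5, 0)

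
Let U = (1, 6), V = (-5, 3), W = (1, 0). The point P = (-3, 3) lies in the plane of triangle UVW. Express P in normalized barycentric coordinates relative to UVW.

(1/6, 2/3, 1/6)

Signed area of the reference triangle: [UVW] = ½·(1·(3−0) + (-5)·(0−6) + 1·(6−3)) = ½·(3 + 30 + 3) = 18.
[PVW] = ½·((-3)·(3−0) + (-5)·(0−3) + 1·(3−3)) = ½·(-9 + 15 + 0) = 3, so the U-coordinate is 3/18 = 1/6.
[UPW] = ½·(1·(3−0) + (-3)·(0−6) + 1·(6−3)) = ½·(3 + 18 + 3) = 12, so the V-coordinate is 2/3.
[UVP] = ½·(1·(3−3) + (-5)·(3−6) + (-3)·(6−3)) = ½·(0 + 15 − 9) = 3, so the W-coordinate is 1/6.
Check: 1/6 + 2/3 + 1/6 = 1.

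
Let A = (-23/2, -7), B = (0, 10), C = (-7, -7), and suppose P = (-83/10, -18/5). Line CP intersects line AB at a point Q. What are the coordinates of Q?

Barycentric coordinates of P with respect to ABC: (3/5, 1/5, 1/5).
On side AB the C-coordinate is zero; dropping P's C-weight 1/5 and renormalizing the remaining 3/5 : 1/5 gives weights 3/4, 1/4 on A, B.
Q = (3/4)·(-23/2, -7) + (1/4)·(0, 10) = (-69/8, -11/4).

(-69/8, -11/4)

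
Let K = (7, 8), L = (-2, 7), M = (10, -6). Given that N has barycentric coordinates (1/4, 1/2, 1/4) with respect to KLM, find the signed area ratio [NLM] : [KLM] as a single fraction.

1/4

The signed ratio [NLM]/[KLM] equals the barycentric coordinate of N at vertex K, which is 1/4.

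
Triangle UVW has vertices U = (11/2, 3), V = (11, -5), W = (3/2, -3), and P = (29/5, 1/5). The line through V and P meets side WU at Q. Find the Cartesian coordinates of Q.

Barycentric coordinates of P with respect to UVW: (3/5, 1/5, 1/5).
On side WU the V-coordinate is zero; dropping P's V-weight 1/5 and renormalizing the remaining 1/5 : 3/5 gives weights 1/4, 3/4 on W, U.
Q = (1/4)·(3/2, -3) + (3/4)·(11/2, 3) = (9/2, 3/2).

(9/2, 3/2)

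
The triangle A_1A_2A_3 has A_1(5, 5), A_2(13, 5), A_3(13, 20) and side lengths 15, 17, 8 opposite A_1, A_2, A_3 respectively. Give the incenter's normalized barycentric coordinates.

The incenter has barycentric coordinates proportional to the opposite side lengths: (15 : 17 : 8).
Normalizing by 15+17+8 = 40 gives (3/8, 17/40, 1/5).

(3/8, 17/40, 1/5)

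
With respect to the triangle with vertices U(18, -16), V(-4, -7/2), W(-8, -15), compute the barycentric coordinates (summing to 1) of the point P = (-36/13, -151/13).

(2/13, 4/13, 7/13)

Signed area of the reference triangle: [UVW] = ½·(18·(-7/2−(-15)) + (-4)·(-15−(-16)) + (-8)·(-16−(-7/2))) = ½·(207 − 4 + 100) = 303/2.
[PVW] = ½·((-36/13)·(-7/2−(-15)) + (-4)·(-15−(-151/13)) + (-8)·(-151/13−(-7/2))) = ½·(-414/13 + 176/13 + 844/13) = 303/13, so the U-coordinate is (303/13)/(303/2) = 2/13.
[UPW] = ½·(18·(-151/13−(-15)) + (-36/13)·(-15−(-16)) + (-8)·(-16−(-151/13))) = ½·(792/13 − 36/13 + 456/13) = 606/13, so the V-coordinate is 4/13.
[UVP] = ½·(18·(-7/2−(-151/13)) + (-4)·(-151/13−(-16)) + (-36/13)·(-16−(-7/2))) = ½·(1899/13 − 228/13 + 450/13) = 2121/26, so the W-coordinate is 7/13.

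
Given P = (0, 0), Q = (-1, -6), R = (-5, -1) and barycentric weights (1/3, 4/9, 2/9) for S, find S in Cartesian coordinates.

S = (1/3)·P + (4/9)·Q + (2/9)·R.
x-coordinate: (1/3)·0 + (4/9)·(-1) + (2/9)·(-5) = -14/9.
y-coordinate: (1/3)·0 + (4/9)·(-6) + (2/9)·(-1) = -26/9.

(-14/9, -26/9)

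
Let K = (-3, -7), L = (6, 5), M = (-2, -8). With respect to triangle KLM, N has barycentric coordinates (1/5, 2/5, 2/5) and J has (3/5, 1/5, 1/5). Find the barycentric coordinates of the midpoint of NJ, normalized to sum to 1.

Since both coordinate triples sum to 1, the midpoint's barycentrics are the componentwise average.
(1/5+3/5)/2 = 2/5; similarly 3/10 and 3/10.

(2/5, 3/10, 3/10)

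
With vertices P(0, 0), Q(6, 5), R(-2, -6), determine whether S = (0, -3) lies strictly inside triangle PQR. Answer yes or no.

Barycentric coordinates of S: (1/13, 3/13, 9/13).
The three coordinates are positive, positive, positive; a point is interior exactly when all three are positive.

yes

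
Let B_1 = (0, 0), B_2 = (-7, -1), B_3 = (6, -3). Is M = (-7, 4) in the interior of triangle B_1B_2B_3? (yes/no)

no

Barycentric coordinates of M: (65/27, -1/9, -35/27).
The three coordinates are positive, negative, negative; a point is interior exactly when all three are positive.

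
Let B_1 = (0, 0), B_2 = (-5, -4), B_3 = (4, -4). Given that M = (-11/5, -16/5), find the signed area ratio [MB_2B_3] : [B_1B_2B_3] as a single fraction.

[B_1B_2B_3] = ½·(0·(-4−(-4)) + (-5)·(-4−0) + 4·(0−(-4))) = ½·(0 + 20 + 16) = 18.
[MB_2B_3] = ½·((-11/5)·(-4−(-4)) + (-5)·(-4−(-16/5)) + 4·(-16/5−(-4))) = ½·(0 + 4 + 16/5) = 18/5, so the ratio is (18/5)/18 = 1/5.

1/5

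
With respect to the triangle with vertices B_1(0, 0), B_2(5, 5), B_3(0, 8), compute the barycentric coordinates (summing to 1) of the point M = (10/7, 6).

Signed area of the reference triangle: [B_1B_2B_3] = ½·(0·(5−8) + 5·(8−0) + 0·(0−5)) = ½·(0 + 40 + 0) = 20.
[MB_2B_3] = ½·((10/7)·(5−8) + 5·(8−6) + 0·(6−5)) = ½·(-30/7 + 10 + 0) = 20/7, so the B_1-coordinate is (20/7)/20 = 1/7.
[B_1MB_3] = ½·(0·(6−8) + (10/7)·(8−0) + 0·(0−6)) = ½·(0 + 80/7 + 0) = 40/7, so the B_2-coordinate is 2/7.
[B_1B_2M] = ½·(0·(5−6) + 5·(6−0) + (10/7)·(0−5)) = ½·(0 + 30 − 50/7) = 80/7, so the B_3-coordinate is 4/7.
Check: 1/7 + 2/7 + 4/7 = 1.

(1/7, 2/7, 4/7)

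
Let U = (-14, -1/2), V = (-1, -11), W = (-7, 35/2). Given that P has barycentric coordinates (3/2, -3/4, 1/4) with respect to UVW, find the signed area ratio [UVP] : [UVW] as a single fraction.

1/4

The signed ratio [UVP]/[UVW] equals the barycentric coordinate of P at vertex W, which is 1/4.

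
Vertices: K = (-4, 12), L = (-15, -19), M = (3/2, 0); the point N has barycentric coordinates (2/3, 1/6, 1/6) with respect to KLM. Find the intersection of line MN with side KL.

(-31/5, 29/5)

Line MN meets KL where the M-coordinate vanishes; zeroing N's M-weight and renormalizing leaves K, L-weights 2/3 : 1/6 → (4/5, 1/5).
So J = (4/5)·K + (1/5)·L = (-31/5, 29/5).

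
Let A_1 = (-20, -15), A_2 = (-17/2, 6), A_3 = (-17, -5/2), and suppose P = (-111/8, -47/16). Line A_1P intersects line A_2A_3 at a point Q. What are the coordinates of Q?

(-51/5, 43/10)

Barycentric coordinates of P with respect to A_1A_2A_3: (3/8, 1/2, 1/8).
On side A_2A_3 the A_1-coordinate is zero; dropping P's A_1-weight 3/8 and renormalizing the remaining 1/2 : 1/8 gives weights 4/5, 1/5 on A_2, A_3.
Q = (4/5)·(-17/2, 6) + (1/5)·(-17, -5/2) = (-51/5, 43/10).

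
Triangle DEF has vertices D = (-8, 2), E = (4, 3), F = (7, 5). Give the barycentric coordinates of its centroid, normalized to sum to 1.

(1/3, 1/3, 1/3)

The centroid is the average of the vertices, so each weight is 1/3.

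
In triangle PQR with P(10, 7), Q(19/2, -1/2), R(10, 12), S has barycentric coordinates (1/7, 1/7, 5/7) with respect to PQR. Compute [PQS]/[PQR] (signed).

The signed ratio [PQS]/[PQR] equals the barycentric coordinate of S at vertex R, which is 5/7.

5/7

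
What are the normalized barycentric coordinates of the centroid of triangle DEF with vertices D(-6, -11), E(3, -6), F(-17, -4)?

The centroid is the average of the vertices, so each weight is 1/3.

(1/3, 1/3, 1/3)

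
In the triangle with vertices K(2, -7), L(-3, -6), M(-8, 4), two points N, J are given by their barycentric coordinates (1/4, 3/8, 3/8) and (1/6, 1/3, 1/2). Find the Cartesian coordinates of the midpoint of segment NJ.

(-199/48, -11/6)

Barycentric coordinates of the midpoint are the average: (5/24, 17/48, 7/16).
Converting: (5/24)·K + (17/48)·L + (7/16)·M = (-199/48, -11/6).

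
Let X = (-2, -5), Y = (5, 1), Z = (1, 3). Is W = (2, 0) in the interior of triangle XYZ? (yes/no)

Barycentric coordinates of W: (5/19, 17/38, 11/38).
The three coordinates are positive, positive, positive; a point is interior exactly when all three are positive.

yes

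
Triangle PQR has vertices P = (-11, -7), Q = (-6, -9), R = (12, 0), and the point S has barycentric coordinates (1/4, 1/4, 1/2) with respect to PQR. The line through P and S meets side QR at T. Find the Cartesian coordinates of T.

(6, -3)

Line PS meets QR where the P-coordinate vanishes; zeroing S's P-weight and renormalizing leaves Q, R-weights 1/4 : 1/2 → (1/3, 2/3).
So T = (1/3)·Q + (2/3)·R = (6, -3).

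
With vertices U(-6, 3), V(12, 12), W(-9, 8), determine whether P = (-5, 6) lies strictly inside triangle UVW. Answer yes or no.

yes

Barycentric coordinates of P: (58/117, 14/117, 5/13).
The three coordinates are positive, positive, positive; a point is interior exactly when all three are positive.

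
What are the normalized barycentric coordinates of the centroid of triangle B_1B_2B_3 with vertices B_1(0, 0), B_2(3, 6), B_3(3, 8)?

The centroid is the average of the vertices, so each weight is 1/3.

(1/3, 1/3, 1/3)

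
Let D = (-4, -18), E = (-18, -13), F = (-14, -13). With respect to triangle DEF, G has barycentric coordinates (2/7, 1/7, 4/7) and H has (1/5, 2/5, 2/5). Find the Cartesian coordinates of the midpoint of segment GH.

Barycentric coordinates of the midpoint are the average: (17/70, 19/70, 17/35).
Converting: (17/70)·D + (19/70)·E + (17/35)·F = (-443/35, -199/14).

(-443/35, -199/14)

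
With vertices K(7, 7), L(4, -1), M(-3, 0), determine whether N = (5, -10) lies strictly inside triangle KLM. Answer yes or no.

Barycentric coordinates of N: (-62/59, 156/59, -35/59).
The three coordinates are negative, positive, negative; a point is interior exactly when all three are positive.

no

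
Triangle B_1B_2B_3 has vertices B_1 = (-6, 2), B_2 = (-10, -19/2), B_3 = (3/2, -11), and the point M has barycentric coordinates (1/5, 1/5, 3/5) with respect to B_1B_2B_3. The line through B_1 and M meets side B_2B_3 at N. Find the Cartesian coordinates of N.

(-11/8, -85/8)

Line B_1M meets B_2B_3 where the B_1-coordinate vanishes; zeroing M's B_1-weight and renormalizing leaves B_2, B_3-weights 1/5 : 3/5 → (1/4, 3/4).
So N = (1/4)·B_2 + (3/4)·B_3 = (-11/8, -85/8).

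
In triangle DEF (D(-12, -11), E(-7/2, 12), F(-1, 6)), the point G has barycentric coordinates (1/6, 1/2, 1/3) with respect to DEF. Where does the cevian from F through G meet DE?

Line FG meets DE where the F-coordinate vanishes; zeroing G's F-weight and renormalizing leaves D, E-weights 1/6 : 1/2 → (1/4, 3/4).
So H = (1/4)·D + (3/4)·E = (-45/8, 25/4).

(-45/8, 25/4)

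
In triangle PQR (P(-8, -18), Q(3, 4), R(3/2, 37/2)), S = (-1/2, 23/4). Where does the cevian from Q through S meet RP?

(-5/3, 19/3)

Barycentric coordinates of S with respect to PQR: (1/4, 1/4, 1/2).
On side RP the Q-coordinate is zero; dropping S's Q-weight 1/4 and renormalizing the remaining 1/2 : 1/4 gives weights 2/3, 1/3 on R, P.
T = (2/3)·(3/2, 37/2) + (1/3)·(-8, -18) = (-5/3, 19/3).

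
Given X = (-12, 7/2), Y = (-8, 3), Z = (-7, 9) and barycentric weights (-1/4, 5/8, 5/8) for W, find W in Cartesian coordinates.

W = (-1/4)·X + (5/8)·Y + (5/8)·Z.
x-coordinate: (-1/4)·(-12) + (5/8)·(-8) + (5/8)·(-7) = -51/8.
y-coordinate: (-1/4)·(7/2) + (5/8)·3 + (5/8)·9 = 53/8.

(-51/8, 53/8)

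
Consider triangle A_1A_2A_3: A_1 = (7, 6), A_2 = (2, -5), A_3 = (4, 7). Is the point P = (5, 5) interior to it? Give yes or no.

Barycentric coordinates of P: (8/19, 5/38, 17/38).
The three coordinates are positive, positive, positive; a point is interior exactly when all three are positive.

yes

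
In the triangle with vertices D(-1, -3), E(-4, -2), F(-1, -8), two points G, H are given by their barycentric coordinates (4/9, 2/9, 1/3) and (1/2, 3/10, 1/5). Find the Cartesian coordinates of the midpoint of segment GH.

(-107/60, -733/180)

Barycentric coordinates of the midpoint are the average: (17/36, 47/180, 4/15).
Converting: (17/36)·D + (47/180)·E + (4/15)·F = (-107/60, -733/180).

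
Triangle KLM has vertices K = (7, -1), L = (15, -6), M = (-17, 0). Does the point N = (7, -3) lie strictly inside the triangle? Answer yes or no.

yes

Barycentric coordinates of N: (3/7, 3/7, 1/7).
The three coordinates are positive, positive, positive; a point is interior exactly when all three are positive.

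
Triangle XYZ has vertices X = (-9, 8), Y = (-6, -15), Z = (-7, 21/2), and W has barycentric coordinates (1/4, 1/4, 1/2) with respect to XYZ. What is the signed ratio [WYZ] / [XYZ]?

The signed ratio [WYZ]/[XYZ] equals the barycentric coordinate of W at vertex X, which is 1/4.

1/4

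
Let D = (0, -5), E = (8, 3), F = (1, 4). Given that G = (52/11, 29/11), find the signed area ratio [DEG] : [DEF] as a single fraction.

4/11

[DEF] = ½·(0·(3−4) + 8·(4−(-5)) + 1·(-5−3)) = ½·(0 + 72 − 8) = 32.
[DEG] = ½·(0·(3−(29/11)) + 8·(29/11−(-5)) + (52/11)·(-5−3)) = ½·(0 + 672/11 − 416/11) = 128/11, so the ratio is (128/11)/32 = 4/11.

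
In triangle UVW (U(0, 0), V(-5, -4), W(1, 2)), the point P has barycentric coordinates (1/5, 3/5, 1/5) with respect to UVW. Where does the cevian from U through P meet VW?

(-7/2, -5/2)

Line UP meets VW where the U-coordinate vanishes; zeroing P's U-weight and renormalizing leaves V, W-weights 3/5 : 1/5 → (3/4, 1/4).
So Q = (3/4)·V + (1/4)·W = (-7/2, -5/2).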